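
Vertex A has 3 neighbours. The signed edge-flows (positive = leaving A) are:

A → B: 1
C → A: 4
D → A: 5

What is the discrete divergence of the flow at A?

Divergence = sum of outgoing flows = 1 + (-4) + (-5) = -8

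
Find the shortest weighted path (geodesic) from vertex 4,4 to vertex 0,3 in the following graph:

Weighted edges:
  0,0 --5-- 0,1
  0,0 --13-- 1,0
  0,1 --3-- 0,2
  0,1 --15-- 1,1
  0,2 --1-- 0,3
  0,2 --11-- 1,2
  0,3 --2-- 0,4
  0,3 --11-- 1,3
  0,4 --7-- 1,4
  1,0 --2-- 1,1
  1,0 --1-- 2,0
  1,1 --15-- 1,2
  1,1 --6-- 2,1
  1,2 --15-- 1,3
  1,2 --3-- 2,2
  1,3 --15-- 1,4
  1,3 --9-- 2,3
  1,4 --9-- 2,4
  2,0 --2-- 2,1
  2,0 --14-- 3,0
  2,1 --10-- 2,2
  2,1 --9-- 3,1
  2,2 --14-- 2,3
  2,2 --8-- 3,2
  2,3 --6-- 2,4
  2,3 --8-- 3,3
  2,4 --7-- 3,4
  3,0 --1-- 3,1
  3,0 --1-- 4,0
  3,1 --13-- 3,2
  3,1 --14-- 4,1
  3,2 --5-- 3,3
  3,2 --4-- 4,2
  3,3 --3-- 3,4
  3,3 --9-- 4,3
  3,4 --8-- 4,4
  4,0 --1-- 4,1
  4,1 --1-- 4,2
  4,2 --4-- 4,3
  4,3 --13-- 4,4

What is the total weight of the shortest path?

Shortest path: 4,4 → 3,4 → 2,4 → 1,4 → 0,4 → 0,3, total weight = 33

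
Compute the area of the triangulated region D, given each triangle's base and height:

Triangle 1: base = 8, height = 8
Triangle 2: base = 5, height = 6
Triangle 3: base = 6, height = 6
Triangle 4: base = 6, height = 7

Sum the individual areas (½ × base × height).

(1/2)×8×8 + (1/2)×5×6 + (1/2)×6×6 + (1/2)×6×7 = 86.0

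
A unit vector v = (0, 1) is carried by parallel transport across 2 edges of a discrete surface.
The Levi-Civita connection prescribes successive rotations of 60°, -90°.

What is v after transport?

Total rotation: 60° + (-90°) = -30°. Final vector: (0.5000, 0.8660)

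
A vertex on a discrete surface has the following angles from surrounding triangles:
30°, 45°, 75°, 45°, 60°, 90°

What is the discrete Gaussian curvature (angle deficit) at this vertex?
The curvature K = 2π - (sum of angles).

Sum of angles = 345°. K = 360° - 345° = 15°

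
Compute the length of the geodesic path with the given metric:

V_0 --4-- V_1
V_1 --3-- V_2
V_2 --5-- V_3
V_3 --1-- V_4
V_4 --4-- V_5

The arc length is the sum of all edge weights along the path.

Arc length = 4 + 3 + 5 + 1 + 4 = 17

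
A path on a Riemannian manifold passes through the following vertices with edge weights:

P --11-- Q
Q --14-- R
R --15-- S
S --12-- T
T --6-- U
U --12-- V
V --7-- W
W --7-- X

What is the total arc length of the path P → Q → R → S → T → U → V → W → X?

Arc length = 11 + 14 + 15 + 12 + 6 + 12 + 7 + 7 = 84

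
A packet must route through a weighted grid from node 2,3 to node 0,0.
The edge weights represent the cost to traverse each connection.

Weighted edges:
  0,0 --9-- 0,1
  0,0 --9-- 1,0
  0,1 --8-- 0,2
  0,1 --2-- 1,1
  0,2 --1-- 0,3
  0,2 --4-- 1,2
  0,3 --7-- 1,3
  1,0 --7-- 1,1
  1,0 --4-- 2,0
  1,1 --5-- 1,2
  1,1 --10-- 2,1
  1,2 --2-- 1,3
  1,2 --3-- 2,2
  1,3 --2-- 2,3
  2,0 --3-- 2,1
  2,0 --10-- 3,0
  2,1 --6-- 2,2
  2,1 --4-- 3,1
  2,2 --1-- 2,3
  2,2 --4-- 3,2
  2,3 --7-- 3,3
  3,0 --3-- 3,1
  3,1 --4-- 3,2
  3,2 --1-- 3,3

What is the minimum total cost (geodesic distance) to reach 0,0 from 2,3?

Shortest path: 2,3 → 2,2 → 1,2 → 1,1 → 0,1 → 0,0, total weight = 20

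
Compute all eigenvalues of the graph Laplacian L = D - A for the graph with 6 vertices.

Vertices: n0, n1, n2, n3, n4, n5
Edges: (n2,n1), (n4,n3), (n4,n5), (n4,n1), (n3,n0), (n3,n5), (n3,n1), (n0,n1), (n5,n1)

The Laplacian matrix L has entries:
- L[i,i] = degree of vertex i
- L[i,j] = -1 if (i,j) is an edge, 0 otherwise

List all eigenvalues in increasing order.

Degrees: deg(n0) = 2, deg(n1) = 5, deg(n2) = 1, deg(n3) = 4, deg(n4) = 3, deg(n5) = 3.
L = D − A with rows/columns ordered (n0, n1, n2, n3, n4, n5):
  [ 2, -1,  0, -1,  0,  0]
  [-1,  5, -1, -1, -1, -1]
  [ 0, -1,  1,  0,  0,  0]
  [-1, -1,  0,  4, -1, -1]
  [ 0, -1,  0, -1,  3, -1]
  [ 0, -1,  0, -1, -1,  3]
Characteristic polynomial: det(λI − L) = λ(λ − 1)(λ − 2)(λ − 4)(λ − 5)(λ − 6).
Roots: λ = 0; (λ − 1) = 0 ⇒ λ = 1; (λ − 2) = 0 ⇒ λ = 2; (λ − 4) = 0 ⇒ λ = 4; (λ − 5) = 0 ⇒ λ = 5; (λ − 6) = 0 ⇒ λ = 6.
(Check: the roots sum (with multiplicity) to 18, matching trace L = Σdeg = 2·9 = 18.)
Laplacian eigenvalues (increasing order): [0.0, 1.0, 2.0, 4.0, 5.0, 6.0]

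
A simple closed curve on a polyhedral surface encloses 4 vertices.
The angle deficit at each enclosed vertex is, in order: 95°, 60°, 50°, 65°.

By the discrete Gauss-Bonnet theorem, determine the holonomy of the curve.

Holonomy = total enclosed curvature = 95° + 60° + 50° + 65° = 270°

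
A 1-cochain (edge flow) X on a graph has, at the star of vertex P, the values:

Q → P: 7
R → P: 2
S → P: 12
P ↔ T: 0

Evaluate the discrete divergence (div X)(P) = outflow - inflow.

Divergence = sum of outgoing flows = (-7) + (-2) + (-12) + 0 = -21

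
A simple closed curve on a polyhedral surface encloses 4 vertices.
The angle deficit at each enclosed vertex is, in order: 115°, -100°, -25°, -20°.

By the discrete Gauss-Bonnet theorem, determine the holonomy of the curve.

Holonomy = total enclosed curvature = 115° + (-100°) + (-25°) + (-20°) = -30°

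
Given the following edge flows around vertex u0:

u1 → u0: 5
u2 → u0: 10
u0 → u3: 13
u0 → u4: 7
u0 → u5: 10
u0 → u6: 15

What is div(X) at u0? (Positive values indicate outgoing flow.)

Divergence = sum of outgoing flows = (-5) + (-10) + 13 + 7 + 10 + 15 = 30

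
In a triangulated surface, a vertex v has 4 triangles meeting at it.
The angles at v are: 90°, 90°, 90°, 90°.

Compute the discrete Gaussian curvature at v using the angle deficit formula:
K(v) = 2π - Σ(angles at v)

Sum of angles = 360°. K = 360° - 360° = 0°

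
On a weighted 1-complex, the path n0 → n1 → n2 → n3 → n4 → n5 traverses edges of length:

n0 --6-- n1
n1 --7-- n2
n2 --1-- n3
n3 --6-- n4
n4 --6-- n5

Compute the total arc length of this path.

Arc length = 6 + 7 + 1 + 6 + 6 = 26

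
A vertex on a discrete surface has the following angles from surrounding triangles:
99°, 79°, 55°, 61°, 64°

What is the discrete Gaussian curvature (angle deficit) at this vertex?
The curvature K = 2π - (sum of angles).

Sum of angles = 358°. K = 360° - 358° = 2° = π/90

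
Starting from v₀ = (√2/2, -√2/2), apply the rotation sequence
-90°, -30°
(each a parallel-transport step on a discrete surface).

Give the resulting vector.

Total rotation: (-90°) + (-30°) = -120°. Final vector: (-0.9659, -0.2588)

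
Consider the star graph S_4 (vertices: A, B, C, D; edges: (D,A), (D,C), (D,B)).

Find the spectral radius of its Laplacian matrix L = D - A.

The star S_4 is the complete bipartite graph K_{1,3} (one hub of degree 3, 3 leaves of degree 1). The Laplacian spectrum of K_{p,q} is 0, p (multiplicity q−1), q (multiplicity p−1), p+q. With p = 1, q = 3: 0 once, 1 with multiplicity 2, and 4 once. (Check: trace L = sum of degrees = 6 = 2·1 + 4.)
Laplacian eigenvalues: [0.0, 1.0, 1.0, 4.0]. Largest eigenvalue (spectral radius) = 4.0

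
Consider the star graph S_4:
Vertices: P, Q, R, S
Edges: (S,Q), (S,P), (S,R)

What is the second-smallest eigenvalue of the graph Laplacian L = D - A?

The star S_4 is the complete bipartite graph K_{1,3} (one hub of degree 3, 3 leaves of degree 1). The Laplacian spectrum of K_{p,q} is 0, p (multiplicity q−1), q (multiplicity p−1), p+q. With p = 1, q = 3: 0 once, 1 with multiplicity 2, and 4 once. (Check: trace L = sum of degrees = 6 = 2·1 + 4.)
Laplacian eigenvalues: [0.0, 1.0, 1.0, 4.0]. Algebraic connectivity (smallest non-zero eigenvalue) = 1.0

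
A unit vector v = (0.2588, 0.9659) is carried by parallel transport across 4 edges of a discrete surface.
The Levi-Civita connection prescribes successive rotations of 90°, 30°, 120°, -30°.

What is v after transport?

Total rotation: 90° + 30° + 120° + (-30°) = 210° ≡ -150° (mod 360°). Final vector: (0.2588, -0.9659)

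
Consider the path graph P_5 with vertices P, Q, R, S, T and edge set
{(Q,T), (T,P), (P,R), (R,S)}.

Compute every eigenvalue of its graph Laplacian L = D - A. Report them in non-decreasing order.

The path graph P_n has Laplacian eigenvalues λ_k = 2 − 2cos(kπ/n), k = 0, 1, …, n−1. Here n = 5:
k=0: 2 − 2cos(0) = 0.0; k=1: 2 − 2cos(π/5) = 0.382; k=2: 2 − 2cos(2π/5) = 1.382; k=3: 2 − 2cos(3π/5) = 2.618; k=4: 2 − 2cos(4π/5) = 3.618.
Laplacian eigenvalues (increasing order): [0.0, 0.382, 1.382, 2.618, 3.618]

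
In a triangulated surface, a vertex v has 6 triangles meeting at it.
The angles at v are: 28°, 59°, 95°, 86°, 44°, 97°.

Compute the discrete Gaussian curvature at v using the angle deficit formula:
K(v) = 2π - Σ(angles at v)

Sum of angles = 409°. K = 360° - 409° = -49° = -49π/180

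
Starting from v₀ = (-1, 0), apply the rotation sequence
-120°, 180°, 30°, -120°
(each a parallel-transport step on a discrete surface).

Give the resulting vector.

Total rotation: (-120°) + 180° + 30° + (-120°) = -30°. Final vector: (-0.8660, 0.5000)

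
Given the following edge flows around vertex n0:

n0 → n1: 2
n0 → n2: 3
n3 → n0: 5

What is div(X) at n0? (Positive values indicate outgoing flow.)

Divergence = sum of outgoing flows = 2 + 3 + (-5) = 0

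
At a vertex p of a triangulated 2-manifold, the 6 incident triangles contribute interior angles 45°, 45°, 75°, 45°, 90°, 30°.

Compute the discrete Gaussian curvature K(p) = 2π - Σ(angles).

Sum of angles = 330°. K = 360° - 330° = 30°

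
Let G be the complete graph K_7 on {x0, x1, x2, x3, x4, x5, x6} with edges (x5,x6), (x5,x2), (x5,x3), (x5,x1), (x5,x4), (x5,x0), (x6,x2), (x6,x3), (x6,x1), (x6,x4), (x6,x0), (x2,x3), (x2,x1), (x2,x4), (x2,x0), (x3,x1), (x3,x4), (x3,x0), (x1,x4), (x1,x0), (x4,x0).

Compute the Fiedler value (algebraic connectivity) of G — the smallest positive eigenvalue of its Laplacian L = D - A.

For the complete graph K_n, L = nI − J (J = all-ones matrix). J has eigenvalues n (once, eigenvector 𝟙) and 0 (multiplicity n−1), so L has eigenvalues 0 (once) and n (multiplicity n−1). Here n = 7: eigenvalue 0 once and 7 with multiplicity 6.
Laplacian eigenvalues: [0.0, 7.0, 7.0, 7.0, 7.0, 7.0, 7.0]. Algebraic connectivity (smallest non-zero eigenvalue) = 7.0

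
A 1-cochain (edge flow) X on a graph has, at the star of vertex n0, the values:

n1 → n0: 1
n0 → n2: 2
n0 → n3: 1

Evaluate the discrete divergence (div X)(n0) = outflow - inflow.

Divergence = sum of outgoing flows = (-1) + 2 + 1 = 2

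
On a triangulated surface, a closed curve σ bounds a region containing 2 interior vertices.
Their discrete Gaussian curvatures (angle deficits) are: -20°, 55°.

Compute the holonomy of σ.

Holonomy = total enclosed curvature = (-20°) + 55° = 35°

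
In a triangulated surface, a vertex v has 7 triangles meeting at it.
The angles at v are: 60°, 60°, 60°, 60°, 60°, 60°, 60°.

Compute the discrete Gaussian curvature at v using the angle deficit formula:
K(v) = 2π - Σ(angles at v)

Sum of angles = 420°. K = 360° - 420° = -60° = -π/3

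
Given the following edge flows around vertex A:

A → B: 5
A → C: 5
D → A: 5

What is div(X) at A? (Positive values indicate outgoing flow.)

Divergence = sum of outgoing flows = 5 + 5 + (-5) = 5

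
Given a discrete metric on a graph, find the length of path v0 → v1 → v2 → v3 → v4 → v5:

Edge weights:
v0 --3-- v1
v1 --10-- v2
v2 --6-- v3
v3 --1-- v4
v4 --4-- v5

Arc length = 3 + 10 + 6 + 1 + 4 = 24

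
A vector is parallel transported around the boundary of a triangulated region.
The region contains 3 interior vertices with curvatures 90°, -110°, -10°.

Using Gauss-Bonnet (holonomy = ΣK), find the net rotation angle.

Holonomy = total enclosed curvature = 90° + (-110°) + (-10°) = -30°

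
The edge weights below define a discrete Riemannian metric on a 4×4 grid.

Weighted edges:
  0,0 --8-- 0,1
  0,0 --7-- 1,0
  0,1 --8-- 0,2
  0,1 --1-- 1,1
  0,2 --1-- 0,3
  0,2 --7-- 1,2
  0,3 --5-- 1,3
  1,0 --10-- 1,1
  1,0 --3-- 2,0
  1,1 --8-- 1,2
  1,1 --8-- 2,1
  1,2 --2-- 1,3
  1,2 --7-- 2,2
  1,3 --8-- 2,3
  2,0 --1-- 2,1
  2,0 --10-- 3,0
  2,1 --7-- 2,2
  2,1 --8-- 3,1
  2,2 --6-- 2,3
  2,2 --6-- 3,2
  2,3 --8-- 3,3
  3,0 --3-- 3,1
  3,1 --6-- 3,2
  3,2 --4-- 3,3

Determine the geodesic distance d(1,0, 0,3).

Shortest path: 1,0 → 1,1 → 0,1 → 0,2 → 0,3, total weight = 20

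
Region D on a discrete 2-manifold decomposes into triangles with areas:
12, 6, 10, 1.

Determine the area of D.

12 + 6 + 10 + 1 = 29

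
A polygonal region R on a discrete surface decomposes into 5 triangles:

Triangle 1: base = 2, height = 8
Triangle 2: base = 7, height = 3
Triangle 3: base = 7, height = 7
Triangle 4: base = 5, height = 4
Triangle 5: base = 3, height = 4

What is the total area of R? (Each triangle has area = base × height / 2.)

(1/2)×2×8 + (1/2)×7×3 + (1/2)×7×7 + (1/2)×5×4 + (1/2)×3×4 = 59.0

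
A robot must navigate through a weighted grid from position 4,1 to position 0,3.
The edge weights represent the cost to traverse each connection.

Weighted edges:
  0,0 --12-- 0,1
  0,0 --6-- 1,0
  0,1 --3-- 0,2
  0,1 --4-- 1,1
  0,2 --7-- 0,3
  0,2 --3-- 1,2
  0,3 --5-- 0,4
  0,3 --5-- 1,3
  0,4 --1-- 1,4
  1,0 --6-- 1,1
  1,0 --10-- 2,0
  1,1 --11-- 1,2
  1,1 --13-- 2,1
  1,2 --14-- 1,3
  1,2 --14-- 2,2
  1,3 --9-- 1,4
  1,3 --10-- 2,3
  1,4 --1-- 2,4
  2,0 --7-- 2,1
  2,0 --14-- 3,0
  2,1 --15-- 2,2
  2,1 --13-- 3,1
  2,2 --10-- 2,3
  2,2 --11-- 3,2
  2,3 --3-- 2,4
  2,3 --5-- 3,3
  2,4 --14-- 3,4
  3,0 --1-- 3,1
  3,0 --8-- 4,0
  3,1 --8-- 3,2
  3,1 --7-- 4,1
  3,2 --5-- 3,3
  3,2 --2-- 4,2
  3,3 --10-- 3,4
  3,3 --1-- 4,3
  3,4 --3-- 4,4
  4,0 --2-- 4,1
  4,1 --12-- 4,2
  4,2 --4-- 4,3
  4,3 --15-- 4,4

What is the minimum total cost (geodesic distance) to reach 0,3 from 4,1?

Shortest path: 4,1 → 4,2 → 4,3 → 3,3 → 2,3 → 2,4 → 1,4 → 0,4 → 0,3, total weight = 32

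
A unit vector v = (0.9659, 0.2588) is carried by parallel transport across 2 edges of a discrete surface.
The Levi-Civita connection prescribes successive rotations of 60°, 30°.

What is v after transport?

Total rotation: 60° + 30° = 90°. Final vector: (-0.2588, 0.9659)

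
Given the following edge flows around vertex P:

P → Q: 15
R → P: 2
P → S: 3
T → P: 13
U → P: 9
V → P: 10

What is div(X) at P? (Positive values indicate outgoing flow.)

Divergence = sum of outgoing flows = 15 + (-2) + 3 + (-13) + (-9) + (-10) = -16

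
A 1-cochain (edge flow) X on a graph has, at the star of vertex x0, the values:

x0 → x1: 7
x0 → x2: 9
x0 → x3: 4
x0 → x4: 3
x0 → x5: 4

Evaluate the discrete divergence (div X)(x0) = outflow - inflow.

Divergence = sum of outgoing flows = 7 + 9 + 4 + 3 + 4 = 27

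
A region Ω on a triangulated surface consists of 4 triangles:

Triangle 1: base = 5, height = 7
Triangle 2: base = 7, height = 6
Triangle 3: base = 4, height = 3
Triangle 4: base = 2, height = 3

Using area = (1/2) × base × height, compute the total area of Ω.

(1/2)×5×7 + (1/2)×7×6 + (1/2)×4×3 + (1/2)×2×3 = 47.5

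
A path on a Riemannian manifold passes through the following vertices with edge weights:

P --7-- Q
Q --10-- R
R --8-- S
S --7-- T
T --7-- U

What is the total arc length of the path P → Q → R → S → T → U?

Arc length = 7 + 10 + 8 + 7 + 7 = 39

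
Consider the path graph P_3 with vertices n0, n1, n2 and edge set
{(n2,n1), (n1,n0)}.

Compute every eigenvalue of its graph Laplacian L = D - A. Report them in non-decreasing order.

The path graph P_n has Laplacian eigenvalues λ_k = 2 − 2cos(kπ/n), k = 0, 1, …, n−1. Here n = 3:
k=0: 2 − 2cos(0) = 0.0; k=1: 2 − 2cos(π/3) = 1.0; k=2: 2 − 2cos(2π/3) = 3.0.
Laplacian eigenvalues (increasing order): [0.0, 1.0, 3.0]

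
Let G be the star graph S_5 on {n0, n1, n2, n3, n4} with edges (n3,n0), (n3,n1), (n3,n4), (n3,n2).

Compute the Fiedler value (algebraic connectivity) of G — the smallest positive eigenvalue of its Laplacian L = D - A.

The star S_5 is the complete bipartite graph K_{1,4} (one hub of degree 4, 4 leaves of degree 1). The Laplacian spectrum of K_{p,q} is 0, p (multiplicity q−1), q (multiplicity p−1), p+q. With p = 1, q = 4: 0 once, 1 with multiplicity 3, and 5 once. (Check: trace L = sum of degrees = 8 = 3·1 + 5.)
Laplacian eigenvalues: [0.0, 1.0, 1.0, 1.0, 5.0]. Algebraic connectivity (smallest non-zero eigenvalue) = 1.0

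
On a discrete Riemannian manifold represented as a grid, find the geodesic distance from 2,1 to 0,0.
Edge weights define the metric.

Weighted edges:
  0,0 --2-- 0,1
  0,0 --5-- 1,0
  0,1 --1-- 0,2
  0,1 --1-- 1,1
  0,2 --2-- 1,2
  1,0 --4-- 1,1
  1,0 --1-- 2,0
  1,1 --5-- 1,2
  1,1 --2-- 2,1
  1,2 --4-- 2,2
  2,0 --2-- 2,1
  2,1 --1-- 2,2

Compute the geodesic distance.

Shortest path: 2,1 → 1,1 → 0,1 → 0,0, total weight = 5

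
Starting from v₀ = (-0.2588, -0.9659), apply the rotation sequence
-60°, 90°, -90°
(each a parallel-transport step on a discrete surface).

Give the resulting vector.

Total rotation: (-60°) + 90° + (-90°) = -60°. Final vector: (-0.9659, -0.2588)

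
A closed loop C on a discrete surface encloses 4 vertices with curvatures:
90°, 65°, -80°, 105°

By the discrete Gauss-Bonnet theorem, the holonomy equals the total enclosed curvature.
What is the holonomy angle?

Holonomy = total enclosed curvature = 90° + 65° + (-80°) + 105° = 180°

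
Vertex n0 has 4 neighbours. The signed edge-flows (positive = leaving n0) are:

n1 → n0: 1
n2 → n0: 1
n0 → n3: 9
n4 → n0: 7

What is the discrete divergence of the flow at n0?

Divergence = sum of outgoing flows = (-1) + (-1) + 9 + (-7) = 0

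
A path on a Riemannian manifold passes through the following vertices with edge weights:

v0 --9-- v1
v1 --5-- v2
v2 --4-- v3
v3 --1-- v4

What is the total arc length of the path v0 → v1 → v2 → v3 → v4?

Arc length = 9 + 5 + 4 + 1 = 19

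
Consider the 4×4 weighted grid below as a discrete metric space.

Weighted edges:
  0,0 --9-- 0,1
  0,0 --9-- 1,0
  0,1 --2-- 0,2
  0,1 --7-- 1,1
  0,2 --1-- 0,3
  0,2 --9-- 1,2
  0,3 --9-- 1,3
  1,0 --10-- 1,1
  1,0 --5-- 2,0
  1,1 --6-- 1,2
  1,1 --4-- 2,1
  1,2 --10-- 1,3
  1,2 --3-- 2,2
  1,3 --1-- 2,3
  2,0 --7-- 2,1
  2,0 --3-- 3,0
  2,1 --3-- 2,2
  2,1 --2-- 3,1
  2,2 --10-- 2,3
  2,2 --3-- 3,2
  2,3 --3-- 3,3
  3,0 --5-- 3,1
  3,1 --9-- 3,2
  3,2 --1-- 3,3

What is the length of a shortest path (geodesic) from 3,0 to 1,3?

Shortest path: 3,0 → 3,1 → 2,1 → 2,2 → 3,2 → 3,3 → 2,3 → 1,3, total weight = 18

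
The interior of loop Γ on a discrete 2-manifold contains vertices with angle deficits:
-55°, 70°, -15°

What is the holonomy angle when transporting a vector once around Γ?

Holonomy = total enclosed curvature = (-55°) + 70° + (-15°) = 0°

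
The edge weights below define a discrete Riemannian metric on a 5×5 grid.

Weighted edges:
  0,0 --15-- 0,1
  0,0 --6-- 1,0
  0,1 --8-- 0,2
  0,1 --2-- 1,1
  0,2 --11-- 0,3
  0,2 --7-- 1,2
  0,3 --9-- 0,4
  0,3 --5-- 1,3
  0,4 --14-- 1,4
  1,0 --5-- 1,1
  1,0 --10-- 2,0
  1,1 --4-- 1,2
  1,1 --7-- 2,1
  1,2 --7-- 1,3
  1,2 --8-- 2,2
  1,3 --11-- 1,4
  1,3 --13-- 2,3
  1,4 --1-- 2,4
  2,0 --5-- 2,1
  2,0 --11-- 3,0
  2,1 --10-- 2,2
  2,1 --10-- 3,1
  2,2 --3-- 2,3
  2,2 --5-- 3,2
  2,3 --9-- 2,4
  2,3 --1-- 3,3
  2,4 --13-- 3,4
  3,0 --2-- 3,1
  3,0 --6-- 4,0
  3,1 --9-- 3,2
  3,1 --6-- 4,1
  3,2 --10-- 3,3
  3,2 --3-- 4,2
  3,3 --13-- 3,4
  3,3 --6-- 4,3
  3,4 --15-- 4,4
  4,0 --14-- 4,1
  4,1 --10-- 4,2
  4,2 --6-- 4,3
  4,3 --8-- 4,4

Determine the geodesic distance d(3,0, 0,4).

Shortest path: 3,0 → 3,1 → 3,2 → 2,2 → 2,3 → 2,4 → 1,4 → 0,4, total weight = 43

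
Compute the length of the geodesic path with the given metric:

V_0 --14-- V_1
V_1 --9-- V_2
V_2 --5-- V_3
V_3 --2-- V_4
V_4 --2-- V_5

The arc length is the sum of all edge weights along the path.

Arc length = 14 + 9 + 5 + 2 + 2 = 32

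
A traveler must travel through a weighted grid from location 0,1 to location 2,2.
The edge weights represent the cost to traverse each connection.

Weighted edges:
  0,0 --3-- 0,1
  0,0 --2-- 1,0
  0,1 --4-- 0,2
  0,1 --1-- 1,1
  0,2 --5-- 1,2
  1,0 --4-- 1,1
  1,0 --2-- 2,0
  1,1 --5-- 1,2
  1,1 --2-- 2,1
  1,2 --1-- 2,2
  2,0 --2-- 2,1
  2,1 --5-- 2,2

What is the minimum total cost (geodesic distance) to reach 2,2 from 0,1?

Shortest path: 0,1 → 1,1 → 1,2 → 2,2, total weight = 7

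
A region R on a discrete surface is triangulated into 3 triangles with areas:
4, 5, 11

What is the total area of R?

4 + 5 + 11 = 20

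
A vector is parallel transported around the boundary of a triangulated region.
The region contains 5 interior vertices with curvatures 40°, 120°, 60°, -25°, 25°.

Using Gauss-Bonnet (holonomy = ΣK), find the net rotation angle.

Holonomy = total enclosed curvature = 40° + 120° + 60° + (-25°) + 25° = 220°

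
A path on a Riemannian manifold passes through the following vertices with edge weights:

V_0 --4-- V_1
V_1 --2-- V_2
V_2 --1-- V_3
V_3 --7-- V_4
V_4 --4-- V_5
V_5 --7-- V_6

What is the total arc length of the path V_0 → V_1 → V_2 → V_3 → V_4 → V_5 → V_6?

Arc length = 4 + 2 + 1 + 7 + 4 + 7 = 25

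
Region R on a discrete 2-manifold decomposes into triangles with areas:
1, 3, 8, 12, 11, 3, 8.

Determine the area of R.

1 + 3 + 8 + 12 + 11 + 3 + 8 = 46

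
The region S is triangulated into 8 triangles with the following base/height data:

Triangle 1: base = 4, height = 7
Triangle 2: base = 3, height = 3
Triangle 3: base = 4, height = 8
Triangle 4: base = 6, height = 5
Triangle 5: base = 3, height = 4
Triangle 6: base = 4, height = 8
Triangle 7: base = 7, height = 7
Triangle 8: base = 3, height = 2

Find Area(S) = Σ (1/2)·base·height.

(1/2)×4×7 + (1/2)×3×3 + (1/2)×4×8 + (1/2)×6×5 + (1/2)×3×4 + (1/2)×4×8 + (1/2)×7×7 + (1/2)×3×2 = 99.0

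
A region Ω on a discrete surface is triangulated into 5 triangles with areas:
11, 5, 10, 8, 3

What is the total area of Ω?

11 + 5 + 10 + 8 + 3 = 37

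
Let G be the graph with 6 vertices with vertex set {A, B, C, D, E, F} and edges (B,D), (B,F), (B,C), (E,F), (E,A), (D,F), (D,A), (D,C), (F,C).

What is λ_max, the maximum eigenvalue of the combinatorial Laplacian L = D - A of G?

Degrees: deg(A) = 2, deg(B) = 3, deg(C) = 3, deg(D) = 4, deg(E) = 2, deg(F) = 4.
L = D − A with rows/columns ordered (A, B, C, D, E, F):
  [ 2,  0,  0, -1, -1,  0]
  [ 0,  3, -1, -1,  0, -1]
  [ 0, -1,  3, -1,  0, -1]
  [-1, -1, -1,  4,  0, -1]
  [-1,  0,  0,  0,  2, -1]
  [ 0, -1, -1, -1, -1,  4]
Characteristic polynomial: det(λI − L) = λ(λ² − 6λ + 6)(λ² − 8λ + 14)(λ − 4).
Roots: λ = 0; (λ² − 6λ + 6) = 0 ⇒ λ = 3 ± √3 ≈ 1.2679, 4.7321; (λ² − 8λ + 14) = 0 ⇒ λ = 4 ± √2 ≈ 2.5858, 5.4142; (λ − 4) = 0 ⇒ λ = 4.
(Check: the roots sum (with multiplicity) to 18, matching trace L = Σdeg = 2·9 = 18.)
Laplacian eigenvalues: [0.0, 1.2679, 2.5858, 4.0, 4.7321, 5.4142]. Largest eigenvalue (spectral radius) = 5.4142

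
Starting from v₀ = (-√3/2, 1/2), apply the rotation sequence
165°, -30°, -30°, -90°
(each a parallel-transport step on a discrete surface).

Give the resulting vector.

Total rotation: 165° + (-30°) + (-30°) + (-90°) = 15°. Final vector: (-0.9659, 0.2588)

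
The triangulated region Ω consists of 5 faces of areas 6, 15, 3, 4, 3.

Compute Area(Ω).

6 + 15 + 3 + 4 + 3 = 31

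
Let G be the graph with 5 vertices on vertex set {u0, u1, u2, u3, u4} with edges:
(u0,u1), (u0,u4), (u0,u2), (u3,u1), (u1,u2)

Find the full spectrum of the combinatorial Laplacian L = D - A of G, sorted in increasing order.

Degrees: deg(u0) = 3, deg(u1) = 3, deg(u2) = 2, deg(u3) = 1, deg(u4) = 1.
L = D − A with rows/columns ordered (u0, u1, u2, u3, u4):
  [ 3, -1, -1,  0, -1]
  [-1,  3, -1, -1,  0]
  [-1, -1,  2,  0,  0]
  [ 0, -1,  0,  1,  0]
  [-1,  0,  0,  0,  1]
Characteristic polynomial: det(λI − L) = λ(λ² − 5λ + 3)(λ² − 5λ + 5).
Roots: λ = 0; (λ² − 5λ + 3) = 0 ⇒ λ = (5 ± √13)/2 ≈ 0.6972, 4.3028; (λ² − 5λ + 5) = 0 ⇒ λ = (5 ± √5)/2 ≈ 1.382, 3.618.
(Check: the roots sum (with multiplicity) to 10, matching trace L = Σdeg = 2·5 = 10.)
Laplacian eigenvalues (increasing order): [0.0, 0.6972, 1.382, 3.618, 4.3028]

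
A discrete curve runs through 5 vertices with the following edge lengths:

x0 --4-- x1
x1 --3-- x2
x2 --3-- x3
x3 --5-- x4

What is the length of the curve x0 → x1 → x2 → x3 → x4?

Arc length = 4 + 3 + 3 + 5 = 15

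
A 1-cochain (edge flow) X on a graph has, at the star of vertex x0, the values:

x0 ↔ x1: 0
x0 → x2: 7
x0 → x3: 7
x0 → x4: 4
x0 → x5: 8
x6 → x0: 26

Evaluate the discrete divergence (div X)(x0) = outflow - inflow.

Divergence = sum of outgoing flows = 0 + 7 + 7 + 4 + 8 + (-26) = 0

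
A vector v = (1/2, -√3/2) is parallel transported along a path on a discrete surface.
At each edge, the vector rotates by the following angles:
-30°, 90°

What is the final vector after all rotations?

Total rotation: (-30°) + 90° = 60°. Final vector: (1, 0)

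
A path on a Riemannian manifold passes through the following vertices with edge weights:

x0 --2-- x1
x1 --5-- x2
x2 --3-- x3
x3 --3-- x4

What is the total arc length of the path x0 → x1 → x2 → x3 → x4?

Arc length = 2 + 5 + 3 + 3 = 13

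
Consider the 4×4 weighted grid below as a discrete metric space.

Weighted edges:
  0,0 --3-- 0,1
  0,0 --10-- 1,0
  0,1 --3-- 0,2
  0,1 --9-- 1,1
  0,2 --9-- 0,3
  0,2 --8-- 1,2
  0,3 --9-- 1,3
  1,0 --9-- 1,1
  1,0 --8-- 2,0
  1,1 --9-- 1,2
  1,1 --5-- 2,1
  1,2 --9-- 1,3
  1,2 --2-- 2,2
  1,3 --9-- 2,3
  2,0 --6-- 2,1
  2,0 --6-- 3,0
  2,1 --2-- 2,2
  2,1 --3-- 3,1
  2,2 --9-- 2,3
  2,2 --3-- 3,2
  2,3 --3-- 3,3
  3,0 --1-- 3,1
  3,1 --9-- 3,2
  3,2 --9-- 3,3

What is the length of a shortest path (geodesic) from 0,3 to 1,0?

Shortest path: 0,3 → 0,2 → 0,1 → 0,0 → 1,0, total weight = 25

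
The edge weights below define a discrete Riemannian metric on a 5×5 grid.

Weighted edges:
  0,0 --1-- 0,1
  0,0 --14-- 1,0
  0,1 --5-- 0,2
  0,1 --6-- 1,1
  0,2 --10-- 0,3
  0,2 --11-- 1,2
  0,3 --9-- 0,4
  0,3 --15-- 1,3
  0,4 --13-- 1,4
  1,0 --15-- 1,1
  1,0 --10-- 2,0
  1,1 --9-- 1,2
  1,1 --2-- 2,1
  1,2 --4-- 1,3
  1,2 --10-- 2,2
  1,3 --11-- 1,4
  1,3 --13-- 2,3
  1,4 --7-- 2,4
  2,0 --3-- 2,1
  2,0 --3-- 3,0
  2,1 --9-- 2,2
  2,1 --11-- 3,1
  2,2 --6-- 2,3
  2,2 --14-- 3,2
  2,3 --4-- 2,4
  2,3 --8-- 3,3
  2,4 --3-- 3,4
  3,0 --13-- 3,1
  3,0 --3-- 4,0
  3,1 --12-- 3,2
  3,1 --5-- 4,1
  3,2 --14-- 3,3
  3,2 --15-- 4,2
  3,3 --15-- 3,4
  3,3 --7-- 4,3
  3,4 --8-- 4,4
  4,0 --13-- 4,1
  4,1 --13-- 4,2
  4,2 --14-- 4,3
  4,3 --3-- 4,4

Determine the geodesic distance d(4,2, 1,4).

Shortest path: 4,2 → 4,3 → 4,4 → 3,4 → 2,4 → 1,4, total weight = 35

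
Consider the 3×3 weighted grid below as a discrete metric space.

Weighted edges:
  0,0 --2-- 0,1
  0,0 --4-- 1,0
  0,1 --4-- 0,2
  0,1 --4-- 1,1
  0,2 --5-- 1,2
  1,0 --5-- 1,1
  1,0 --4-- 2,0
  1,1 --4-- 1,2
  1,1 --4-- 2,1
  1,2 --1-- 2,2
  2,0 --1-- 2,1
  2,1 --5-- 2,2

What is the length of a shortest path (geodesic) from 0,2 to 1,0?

Shortest path: 0,2 → 0,1 → 0,0 → 1,0, total weight = 10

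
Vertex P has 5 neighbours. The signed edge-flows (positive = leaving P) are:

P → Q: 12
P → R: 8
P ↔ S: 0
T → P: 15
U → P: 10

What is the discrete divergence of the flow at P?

Divergence = sum of outgoing flows = 12 + 8 + 0 + (-15) + (-10) = -5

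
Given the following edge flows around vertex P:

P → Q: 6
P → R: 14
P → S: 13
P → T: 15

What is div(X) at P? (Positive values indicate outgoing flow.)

Divergence = sum of outgoing flows = 6 + 14 + 13 + 15 = 48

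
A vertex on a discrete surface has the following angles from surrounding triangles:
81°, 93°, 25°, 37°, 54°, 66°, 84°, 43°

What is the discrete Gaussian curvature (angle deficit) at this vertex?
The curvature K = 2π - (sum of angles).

Sum of angles = 483°. K = 360° - 483° = -123° = -41π/60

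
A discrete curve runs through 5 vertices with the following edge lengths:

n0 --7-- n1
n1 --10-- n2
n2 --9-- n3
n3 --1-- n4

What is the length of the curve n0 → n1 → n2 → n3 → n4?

Arc length = 7 + 10 + 9 + 1 = 27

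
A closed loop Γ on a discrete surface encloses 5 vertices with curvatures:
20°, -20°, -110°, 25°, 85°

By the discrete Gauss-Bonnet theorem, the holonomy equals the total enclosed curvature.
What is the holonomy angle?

Holonomy = total enclosed curvature = 20° + (-20°) + (-110°) + 25° + 85° = 0°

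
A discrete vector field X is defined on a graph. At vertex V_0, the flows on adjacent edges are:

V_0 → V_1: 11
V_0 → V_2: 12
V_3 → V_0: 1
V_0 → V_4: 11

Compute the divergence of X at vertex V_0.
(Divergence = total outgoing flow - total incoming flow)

Divergence = sum of outgoing flows = 11 + 12 + (-1) + 11 = 33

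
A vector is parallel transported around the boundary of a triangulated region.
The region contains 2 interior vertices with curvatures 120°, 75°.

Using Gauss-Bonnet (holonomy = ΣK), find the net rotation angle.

Holonomy = total enclosed curvature = 120° + 75° = 195°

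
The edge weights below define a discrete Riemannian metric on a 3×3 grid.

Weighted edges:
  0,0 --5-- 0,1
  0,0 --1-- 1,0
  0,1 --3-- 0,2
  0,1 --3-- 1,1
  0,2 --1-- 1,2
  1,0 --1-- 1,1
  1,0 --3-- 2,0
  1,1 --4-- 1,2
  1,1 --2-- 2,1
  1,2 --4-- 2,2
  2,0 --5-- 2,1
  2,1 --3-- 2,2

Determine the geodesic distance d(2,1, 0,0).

Shortest path: 2,1 → 1,1 → 1,0 → 0,0, total weight = 4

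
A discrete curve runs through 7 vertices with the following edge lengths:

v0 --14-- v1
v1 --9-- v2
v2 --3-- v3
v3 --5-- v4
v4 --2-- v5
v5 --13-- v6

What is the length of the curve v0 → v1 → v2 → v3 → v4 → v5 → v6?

Arc length = 14 + 9 + 3 + 5 + 2 + 13 = 46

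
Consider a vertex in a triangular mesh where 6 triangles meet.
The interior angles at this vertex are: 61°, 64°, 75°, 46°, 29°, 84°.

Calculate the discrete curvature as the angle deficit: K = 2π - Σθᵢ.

Sum of angles = 359°. K = 360° - 359° = 1° = π/180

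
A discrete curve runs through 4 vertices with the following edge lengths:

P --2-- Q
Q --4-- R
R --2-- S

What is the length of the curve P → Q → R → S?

Arc length = 2 + 4 + 2 = 8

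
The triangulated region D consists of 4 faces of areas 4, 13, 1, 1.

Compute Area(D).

4 + 13 + 1 + 1 = 19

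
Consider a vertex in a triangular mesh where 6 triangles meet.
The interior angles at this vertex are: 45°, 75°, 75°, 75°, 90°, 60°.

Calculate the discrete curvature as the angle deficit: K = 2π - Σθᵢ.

Sum of angles = 420°. K = 360° - 420° = -60°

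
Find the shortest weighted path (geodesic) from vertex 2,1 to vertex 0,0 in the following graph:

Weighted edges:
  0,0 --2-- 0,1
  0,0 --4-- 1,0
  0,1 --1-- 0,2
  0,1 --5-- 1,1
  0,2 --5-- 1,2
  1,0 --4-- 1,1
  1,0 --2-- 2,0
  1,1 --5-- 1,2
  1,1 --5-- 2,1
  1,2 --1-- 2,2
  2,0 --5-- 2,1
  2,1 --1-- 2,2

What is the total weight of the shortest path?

Shortest path: 2,1 → 2,2 → 1,2 → 0,2 → 0,1 → 0,0, total weight = 10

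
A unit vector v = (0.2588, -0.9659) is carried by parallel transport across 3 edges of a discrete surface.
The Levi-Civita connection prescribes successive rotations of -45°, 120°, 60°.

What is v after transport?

Total rotation: (-45°) + 120° + 60° = 135°. Final vector: (0.5000, 0.8660)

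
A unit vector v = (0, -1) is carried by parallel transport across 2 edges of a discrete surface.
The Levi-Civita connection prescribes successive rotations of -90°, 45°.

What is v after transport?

Total rotation: (-90°) + 45° = -45°. Final vector: (-0.7071, -0.7071)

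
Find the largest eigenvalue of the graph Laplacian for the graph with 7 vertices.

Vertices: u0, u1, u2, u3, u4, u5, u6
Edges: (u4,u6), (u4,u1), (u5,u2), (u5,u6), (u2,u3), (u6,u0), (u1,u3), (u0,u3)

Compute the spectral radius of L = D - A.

Degrees: deg(u0) = 2, deg(u1) = 2, deg(u2) = 2, deg(u3) = 3, deg(u4) = 2, deg(u5) = 2, deg(u6) = 3.
L = D − A with rows/columns ordered (u0, u1, u2, u3, u4, u5, u6):
  [ 2,  0,  0, -1,  0,  0, -1]
  [ 0,  2,  0, -1, -1,  0,  0]
  [ 0,  0,  2, -1,  0, -1,  0]
  [-1, -1, -1,  3,  0,  0,  0]
  [ 0, -1,  0,  0,  2,  0, -1]
  [ 0,  0, -1,  0,  0,  2, -1]
  [-1,  0,  0,  0, -1, -1,  3]
Characteristic polynomial: det(λI − L) = λ(λ − 1)(λ² − 6λ + 7)²(λ − 3).
Roots: λ = 0; (λ − 1) = 0 ⇒ λ = 1; (λ² − 6λ + 7) = 0 ⇒ λ = 3 ± √2 ≈ 1.5858, 4.4142 (multiplicity 2); (λ − 3) = 0 ⇒ λ = 3.
(Check: the roots sum (with multiplicity) to 16, matching trace L = Σdeg = 2·8 = 16.)
Laplacian eigenvalues: [0.0, 1.0, 1.5858, 1.5858, 3.0, 4.4142, 4.4142]. Largest eigenvalue (spectral radius) = 4.4142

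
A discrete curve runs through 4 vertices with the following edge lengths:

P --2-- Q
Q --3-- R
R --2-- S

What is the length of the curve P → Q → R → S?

Arc length = 2 + 3 + 2 = 7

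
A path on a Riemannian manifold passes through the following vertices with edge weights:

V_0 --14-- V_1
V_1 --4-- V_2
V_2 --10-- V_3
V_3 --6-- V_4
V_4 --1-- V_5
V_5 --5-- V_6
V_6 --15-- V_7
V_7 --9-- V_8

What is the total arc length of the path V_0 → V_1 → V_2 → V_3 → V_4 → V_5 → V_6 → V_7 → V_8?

Arc length = 14 + 4 + 10 + 6 + 1 + 5 + 15 + 9 = 64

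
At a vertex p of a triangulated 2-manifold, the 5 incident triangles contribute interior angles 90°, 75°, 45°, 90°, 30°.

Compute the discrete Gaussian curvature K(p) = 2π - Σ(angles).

Sum of angles = 330°. K = 360° - 330° = 30°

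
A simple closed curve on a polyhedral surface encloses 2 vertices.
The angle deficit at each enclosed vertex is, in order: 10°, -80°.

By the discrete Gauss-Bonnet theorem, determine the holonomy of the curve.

Holonomy = total enclosed curvature = 10° + (-80°) = -70°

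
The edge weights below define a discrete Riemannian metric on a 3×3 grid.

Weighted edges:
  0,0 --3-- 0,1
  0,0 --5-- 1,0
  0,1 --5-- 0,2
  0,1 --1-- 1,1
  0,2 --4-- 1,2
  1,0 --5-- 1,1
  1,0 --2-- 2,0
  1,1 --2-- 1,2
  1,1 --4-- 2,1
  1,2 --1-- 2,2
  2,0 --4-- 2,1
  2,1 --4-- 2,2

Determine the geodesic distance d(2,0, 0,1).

Shortest path: 2,0 → 1,0 → 1,1 → 0,1, total weight = 8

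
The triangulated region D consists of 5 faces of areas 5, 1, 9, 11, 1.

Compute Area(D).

5 + 1 + 9 + 11 + 1 = 27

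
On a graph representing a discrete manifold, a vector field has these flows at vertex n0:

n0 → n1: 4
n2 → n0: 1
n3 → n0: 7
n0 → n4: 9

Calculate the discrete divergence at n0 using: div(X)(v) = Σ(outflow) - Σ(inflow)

Divergence = sum of outgoing flows = 4 + (-1) + (-7) + 9 = 5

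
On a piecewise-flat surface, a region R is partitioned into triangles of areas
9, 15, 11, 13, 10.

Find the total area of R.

9 + 15 + 11 + 13 + 10 = 58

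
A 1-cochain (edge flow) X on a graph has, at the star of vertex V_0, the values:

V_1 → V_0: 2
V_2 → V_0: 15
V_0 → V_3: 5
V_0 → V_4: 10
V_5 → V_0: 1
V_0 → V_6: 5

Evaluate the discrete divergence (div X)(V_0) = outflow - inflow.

Divergence = sum of outgoing flows = (-2) + (-15) + 5 + 10 + (-1) + 5 = 2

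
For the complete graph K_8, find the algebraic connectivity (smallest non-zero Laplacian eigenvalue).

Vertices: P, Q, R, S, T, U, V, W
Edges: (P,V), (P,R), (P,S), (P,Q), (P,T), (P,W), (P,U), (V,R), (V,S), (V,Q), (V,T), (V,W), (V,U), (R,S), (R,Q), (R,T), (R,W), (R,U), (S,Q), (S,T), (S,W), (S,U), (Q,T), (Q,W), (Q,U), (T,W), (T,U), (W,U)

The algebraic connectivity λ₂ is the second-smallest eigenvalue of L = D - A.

For the complete graph K_n, L = nI − J (J = all-ones matrix). J has eigenvalues n (once, eigenvector 𝟙) and 0 (multiplicity n−1), so L has eigenvalues 0 (once) and n (multiplicity n−1). Here n = 8: eigenvalue 0 once and 8 with multiplicity 7.
Laplacian eigenvalues: [0.0, 8.0, 8.0, 8.0, 8.0, 8.0, 8.0, 8.0]. Algebraic connectivity (smallest non-zero eigenvalue) = 8.0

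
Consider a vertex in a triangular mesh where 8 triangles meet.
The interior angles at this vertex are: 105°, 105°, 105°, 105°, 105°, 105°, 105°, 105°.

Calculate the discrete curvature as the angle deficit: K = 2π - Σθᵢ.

Sum of angles = 840°. K = 360° - 840° = -480° = -8π/3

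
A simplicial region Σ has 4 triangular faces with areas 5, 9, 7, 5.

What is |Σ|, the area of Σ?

5 + 9 + 7 + 5 = 26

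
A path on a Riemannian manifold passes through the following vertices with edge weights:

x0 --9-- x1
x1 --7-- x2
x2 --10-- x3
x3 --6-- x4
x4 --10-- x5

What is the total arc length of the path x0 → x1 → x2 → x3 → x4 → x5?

Arc length = 9 + 7 + 10 + 6 + 10 = 42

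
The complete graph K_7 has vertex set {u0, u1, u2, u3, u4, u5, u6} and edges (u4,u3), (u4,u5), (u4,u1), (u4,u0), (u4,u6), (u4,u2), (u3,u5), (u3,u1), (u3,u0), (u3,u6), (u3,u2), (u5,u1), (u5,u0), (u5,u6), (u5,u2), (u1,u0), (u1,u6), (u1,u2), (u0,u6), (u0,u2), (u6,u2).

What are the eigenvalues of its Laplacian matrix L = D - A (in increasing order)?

For the complete graph K_n, L = nI − J (J = all-ones matrix). J has eigenvalues n (once, eigenvector 𝟙) and 0 (multiplicity n−1), so L has eigenvalues 0 (once) and n (multiplicity n−1). Here n = 7: eigenvalue 0 once and 7 with multiplicity 6.
Laplacian eigenvalues (increasing order): [0.0, 7.0, 7.0, 7.0, 7.0, 7.0, 7.0]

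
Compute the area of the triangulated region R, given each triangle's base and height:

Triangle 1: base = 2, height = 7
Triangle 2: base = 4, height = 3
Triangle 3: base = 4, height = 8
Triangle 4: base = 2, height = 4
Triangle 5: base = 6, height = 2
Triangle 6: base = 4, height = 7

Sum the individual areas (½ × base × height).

(1/2)×2×7 + (1/2)×4×3 + (1/2)×4×8 + (1/2)×2×4 + (1/2)×6×2 + (1/2)×4×7 = 53.0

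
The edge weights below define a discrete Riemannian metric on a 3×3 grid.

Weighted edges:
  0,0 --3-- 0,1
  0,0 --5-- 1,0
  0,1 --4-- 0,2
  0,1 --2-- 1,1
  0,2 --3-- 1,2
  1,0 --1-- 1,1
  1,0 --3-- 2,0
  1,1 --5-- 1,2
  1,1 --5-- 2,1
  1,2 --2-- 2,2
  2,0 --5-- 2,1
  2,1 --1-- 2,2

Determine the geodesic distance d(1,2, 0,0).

Shortest path: 1,2 → 0,2 → 0,1 → 0,0, total weight = 10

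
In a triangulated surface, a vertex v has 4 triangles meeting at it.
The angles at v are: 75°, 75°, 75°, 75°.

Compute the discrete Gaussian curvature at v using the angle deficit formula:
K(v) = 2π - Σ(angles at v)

Sum of angles = 300°. K = 360° - 300° = 60°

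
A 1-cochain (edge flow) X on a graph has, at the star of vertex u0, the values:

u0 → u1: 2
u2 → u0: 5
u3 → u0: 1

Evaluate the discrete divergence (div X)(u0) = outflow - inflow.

Divergence = sum of outgoing flows = 2 + (-5) + (-1) = -4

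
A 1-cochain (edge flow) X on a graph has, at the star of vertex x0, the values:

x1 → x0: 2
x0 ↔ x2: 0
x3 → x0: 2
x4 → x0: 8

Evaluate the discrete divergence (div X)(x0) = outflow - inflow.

Divergence = sum of outgoing flows = (-2) + 0 + (-2) + (-8) = -12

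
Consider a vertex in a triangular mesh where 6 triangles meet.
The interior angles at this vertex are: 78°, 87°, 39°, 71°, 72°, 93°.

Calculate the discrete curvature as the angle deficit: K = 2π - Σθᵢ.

Sum of angles = 440°. K = 360° - 440° = -80° = -4π/9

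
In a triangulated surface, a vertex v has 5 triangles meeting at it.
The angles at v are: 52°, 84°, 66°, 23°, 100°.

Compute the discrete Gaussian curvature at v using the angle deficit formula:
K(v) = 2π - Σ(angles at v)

Sum of angles = 325°. K = 360° - 325° = 35° = 7π/36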